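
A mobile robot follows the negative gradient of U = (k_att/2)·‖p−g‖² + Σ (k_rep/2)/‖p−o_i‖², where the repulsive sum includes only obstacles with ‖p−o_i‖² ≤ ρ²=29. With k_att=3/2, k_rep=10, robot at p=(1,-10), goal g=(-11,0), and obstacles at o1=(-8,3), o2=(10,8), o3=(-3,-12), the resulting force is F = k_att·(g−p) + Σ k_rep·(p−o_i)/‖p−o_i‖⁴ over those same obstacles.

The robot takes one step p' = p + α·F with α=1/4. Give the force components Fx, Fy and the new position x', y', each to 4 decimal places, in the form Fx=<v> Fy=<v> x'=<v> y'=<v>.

F_att = 3/2·(g−p) = 3/2·(-12,10) = (-18.0000,15.0000)
o1: d²=250 > ρ²=29 → inactive
o2: d²=405 > ρ²=29 → inactive
o3: d²=20 ≤ ρ²=29; F_rep = 10·(4,2)/20² = (0.1000,0.0500)
F = F_att + ΣF_rep = (-17.9000,15.0500)
p' = p + 1/4·F = (-3.4750,-6.2375)

Fx=-17.9000 Fy=15.0500 x'=-3.4750 y'=-6.2375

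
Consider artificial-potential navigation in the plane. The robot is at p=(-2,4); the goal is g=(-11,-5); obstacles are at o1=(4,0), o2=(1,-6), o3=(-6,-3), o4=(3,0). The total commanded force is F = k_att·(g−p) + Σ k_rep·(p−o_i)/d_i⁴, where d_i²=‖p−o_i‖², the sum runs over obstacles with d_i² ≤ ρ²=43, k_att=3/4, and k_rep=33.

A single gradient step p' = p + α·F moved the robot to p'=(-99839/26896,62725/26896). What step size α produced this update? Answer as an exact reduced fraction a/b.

α = 1/4

F_att = 3/4·(g−p) = 3/4·(-9,-9) = (-6.7500,-6.7500)
o1: d²=52 > ρ²=43 → inactive
o2: d²=109 > ρ²=43 → inactive
o3: d²=65 > ρ²=43 → inactive
o4: d²=41 ≤ ρ²=43; F_rep = 33·(-5,4)/41² = (-0.0982,0.0785)
F = F_att + ΣF_rep = (-6.8482,-6.6715)
Δp = p'−p = (-1.7120,-1.6679); α = Δx/Fx = (-46047/26896) / (-46047/6724) = 1/4
check: Δy/Fy = (-44859/26896) / (-44859/6724) = 1/4 ✓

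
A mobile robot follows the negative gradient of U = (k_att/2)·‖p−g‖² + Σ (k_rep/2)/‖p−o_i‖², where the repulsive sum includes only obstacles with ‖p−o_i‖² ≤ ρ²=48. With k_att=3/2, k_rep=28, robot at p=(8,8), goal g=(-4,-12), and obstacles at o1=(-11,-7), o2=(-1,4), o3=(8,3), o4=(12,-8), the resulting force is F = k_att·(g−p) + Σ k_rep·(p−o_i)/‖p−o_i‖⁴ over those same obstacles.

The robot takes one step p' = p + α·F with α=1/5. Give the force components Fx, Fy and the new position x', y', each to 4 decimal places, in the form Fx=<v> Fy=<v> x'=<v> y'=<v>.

Fx=-18.0000 Fy=-29.7760 x'=4.4000 y'=2.0448

F_att = 3/2·(g−p) = 3/2·(-12,-20) = (-18.0000,-30.0000)
o1: d²=586 > ρ²=48 → inactive
o2: d²=97 > ρ²=48 → inactive
o3: d²=25 ≤ ρ²=48; F_rep = 28·(0,5)/25² = (0.0000,0.2240)
o4: d²=272 > ρ²=48 → inactive
F = F_att + ΣF_rep = (-18.0000,-29.7760)
p' = p + 1/5·F = (4.4000,2.0448)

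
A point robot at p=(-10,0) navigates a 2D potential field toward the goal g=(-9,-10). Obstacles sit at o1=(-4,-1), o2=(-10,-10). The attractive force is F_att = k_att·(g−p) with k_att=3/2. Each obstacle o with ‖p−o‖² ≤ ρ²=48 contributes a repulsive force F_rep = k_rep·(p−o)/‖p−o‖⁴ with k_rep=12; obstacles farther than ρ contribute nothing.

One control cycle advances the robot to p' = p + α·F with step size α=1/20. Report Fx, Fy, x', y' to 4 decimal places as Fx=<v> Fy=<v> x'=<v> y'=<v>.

Fx=1.4474 Fy=-14.9912 x'=-9.9276 y'=-0.7496

F_att = 3/2·(g−p) = 3/2·(1,-10) = (1.5000,-15.0000)
o1: d²=37 ≤ ρ²=48; F_rep = 12·(-6,1)/37² = (-0.0526,0.0088)
o2: d²=100 > ρ²=48 → inactive
F = F_att + ΣF_rep = (1.4474,-14.9912)
p' = p + 1/20·F = (-9.9276,-0.7496)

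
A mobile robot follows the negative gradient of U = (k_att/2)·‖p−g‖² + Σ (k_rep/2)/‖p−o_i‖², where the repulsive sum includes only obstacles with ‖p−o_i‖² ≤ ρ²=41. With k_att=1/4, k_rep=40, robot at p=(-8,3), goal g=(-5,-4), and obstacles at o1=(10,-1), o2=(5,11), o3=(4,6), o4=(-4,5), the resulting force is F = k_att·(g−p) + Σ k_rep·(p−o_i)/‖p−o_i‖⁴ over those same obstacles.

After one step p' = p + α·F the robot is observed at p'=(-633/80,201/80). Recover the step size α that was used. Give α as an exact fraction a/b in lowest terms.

F_att = 1/4·(g−p) = 1/4·(3,-7) = (0.7500,-1.7500)
o1: d²=340 > ρ²=41 → inactive
o2: d²=233 > ρ²=41 → inactive
o3: d²=153 > ρ²=41 → inactive
o4: d²=20 ≤ ρ²=41; F_rep = 40·(-4,-2)/20² = (-0.4000,-0.2000)
F = F_att + ΣF_rep = (0.3500,-1.9500)
Δp = p'−p = (0.0875,-0.4875); α = Δx/Fx = (7/80) / (7/20) = 1/4
check: Δy/Fy = (-39/80) / (-39/20) = 1/4 ✓

α = 1/4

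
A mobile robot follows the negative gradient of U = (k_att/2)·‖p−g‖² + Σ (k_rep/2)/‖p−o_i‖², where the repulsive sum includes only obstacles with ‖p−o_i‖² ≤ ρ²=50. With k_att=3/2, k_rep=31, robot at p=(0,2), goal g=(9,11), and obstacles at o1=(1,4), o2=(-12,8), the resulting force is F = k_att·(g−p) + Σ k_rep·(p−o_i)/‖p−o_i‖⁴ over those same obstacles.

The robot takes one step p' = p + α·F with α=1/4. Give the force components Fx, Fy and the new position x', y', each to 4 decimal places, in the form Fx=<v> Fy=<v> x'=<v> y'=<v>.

F_att = 3/2·(g−p) = 3/2·(9,9) = (13.5000,13.5000)
o1: d²=5 ≤ ρ²=50; F_rep = 31·(-1,-2)/5² = (-1.2400,-2.4800)
o2: d²=180 > ρ²=50 → inactive
F = F_att + ΣF_rep = (12.2600,11.0200)
p' = p + 1/4·F = (3.0650,4.7550)

Fx=12.2600 Fy=11.0200 x'=3.0650 y'=4.7550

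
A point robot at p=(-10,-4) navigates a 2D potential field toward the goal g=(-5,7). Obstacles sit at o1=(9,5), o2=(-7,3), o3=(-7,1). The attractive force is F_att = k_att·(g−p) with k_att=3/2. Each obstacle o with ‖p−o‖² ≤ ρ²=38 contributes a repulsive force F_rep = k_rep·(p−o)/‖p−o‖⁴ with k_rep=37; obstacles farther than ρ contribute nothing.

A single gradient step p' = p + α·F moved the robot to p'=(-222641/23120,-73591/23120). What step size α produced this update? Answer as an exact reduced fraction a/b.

α = 1/20

F_att = 3/2·(g−p) = 3/2·(5,11) = (7.5000,16.5000)
o1: d²=442 > ρ²=38 → inactive
o2: d²=58 > ρ²=38 → inactive
o3: d²=34 ≤ ρ²=38; F_rep = 37·(-3,-5)/34² = (-0.0960,-0.1600)
F = F_att + ΣF_rep = (7.4040,16.3400)
Δp = p'−p = (0.3702,0.8170); α = Δx/Fx = (8559/23120) / (8559/1156) = 1/20
check: Δy/Fy = (18889/23120) / (18889/1156) = 1/20 ✓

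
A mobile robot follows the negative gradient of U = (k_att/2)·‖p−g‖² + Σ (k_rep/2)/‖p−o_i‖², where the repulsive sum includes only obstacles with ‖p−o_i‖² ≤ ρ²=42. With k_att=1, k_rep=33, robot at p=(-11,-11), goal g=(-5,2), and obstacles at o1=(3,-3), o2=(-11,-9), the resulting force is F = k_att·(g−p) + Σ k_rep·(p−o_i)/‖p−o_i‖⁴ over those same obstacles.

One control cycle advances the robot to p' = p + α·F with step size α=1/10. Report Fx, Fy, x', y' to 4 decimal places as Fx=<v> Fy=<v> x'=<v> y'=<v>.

Fx=6.0000 Fy=8.8750 x'=-10.4000 y'=-10.1125

F_att = 1·(g−p) = 1·(6,13) = (6.0000,13.0000)
o1: d²=260 > ρ²=42 → inactive
o2: d²=4 ≤ ρ²=42; F_rep = 33·(0,-2)/4² = (0.0000,-4.1250)
F = F_att + ΣF_rep = (6.0000,8.8750)
p' = p + 1/10·F = (-10.4000,-10.1125)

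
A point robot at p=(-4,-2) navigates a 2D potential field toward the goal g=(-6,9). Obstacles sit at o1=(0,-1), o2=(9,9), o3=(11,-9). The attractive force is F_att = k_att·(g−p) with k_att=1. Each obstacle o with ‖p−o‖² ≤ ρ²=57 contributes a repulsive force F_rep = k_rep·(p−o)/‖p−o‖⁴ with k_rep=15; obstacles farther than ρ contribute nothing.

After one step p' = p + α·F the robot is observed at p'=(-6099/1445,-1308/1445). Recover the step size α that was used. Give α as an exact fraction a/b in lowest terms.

α = 1/10

F_att = 1·(g−p) = 1·(-2,11) = (-2.0000,11.0000)
o1: d²=17 ≤ ρ²=57; F_rep = 15·(-4,-1)/17² = (-0.2076,-0.0519)
o2: d²=290 > ρ²=57 → inactive
o3: d²=274 > ρ²=57 → inactive
F = F_att + ΣF_rep = (-2.2076,10.9481)
Δp = p'−p = (-0.2208,1.0948); α = Δx/Fx = (-319/1445) / (-638/289) = 1/10
check: Δy/Fy = (1582/1445) / (3164/289) = 1/10 ✓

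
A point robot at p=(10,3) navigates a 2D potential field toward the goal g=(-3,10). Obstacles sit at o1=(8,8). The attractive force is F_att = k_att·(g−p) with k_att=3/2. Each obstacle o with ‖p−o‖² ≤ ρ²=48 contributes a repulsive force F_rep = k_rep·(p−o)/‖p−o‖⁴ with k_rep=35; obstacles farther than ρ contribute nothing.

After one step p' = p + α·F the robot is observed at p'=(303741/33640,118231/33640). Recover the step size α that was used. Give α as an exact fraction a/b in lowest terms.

F_att = 3/2·(g−p) = 3/2·(-13,7) = (-19.5000,10.5000)
o1: d²=29 ≤ ρ²=48; F_rep = 35·(2,-5)/29² = (0.0832,-0.2081)
F = F_att + ΣF_rep = (-19.4168,10.2919)
Δp = p'−p = (-0.9708,0.5146); α = Δx/Fx = (-32659/33640) / (-32659/1682) = 1/20
check: Δy/Fy = (17311/33640) / (17311/1682) = 1/20 ✓

α = 1/20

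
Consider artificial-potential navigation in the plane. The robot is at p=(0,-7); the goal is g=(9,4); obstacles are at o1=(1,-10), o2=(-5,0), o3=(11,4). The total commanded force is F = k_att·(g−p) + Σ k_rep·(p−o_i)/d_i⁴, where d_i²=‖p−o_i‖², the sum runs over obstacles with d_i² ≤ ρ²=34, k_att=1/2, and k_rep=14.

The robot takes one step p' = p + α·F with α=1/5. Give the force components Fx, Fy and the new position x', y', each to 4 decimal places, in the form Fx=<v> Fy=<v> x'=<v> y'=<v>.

Fx=4.3600 Fy=5.9200 x'=0.8720 y'=-5.8160

F_att = 1/2·(g−p) = 1/2·(9,11) = (4.5000,5.5000)
o1: d²=10 ≤ ρ²=34; F_rep = 14·(-1,3)/10² = (-0.1400,0.4200)
o2: d²=74 > ρ²=34 → inactive
o3: d²=242 > ρ²=34 → inactive
F = F_att + ΣF_rep = (4.3600,5.9200)
p' = p + 1/5·F = (0.8720,-5.8160)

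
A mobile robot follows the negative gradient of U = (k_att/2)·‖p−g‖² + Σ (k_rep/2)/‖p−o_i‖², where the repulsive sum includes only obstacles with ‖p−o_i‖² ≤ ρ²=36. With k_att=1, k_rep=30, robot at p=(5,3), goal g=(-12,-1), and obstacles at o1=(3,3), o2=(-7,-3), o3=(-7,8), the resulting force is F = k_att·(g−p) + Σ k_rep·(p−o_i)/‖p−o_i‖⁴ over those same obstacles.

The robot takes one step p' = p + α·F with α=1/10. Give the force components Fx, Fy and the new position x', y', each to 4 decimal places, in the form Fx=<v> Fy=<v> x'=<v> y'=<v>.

Fx=-13.2500 Fy=-4.0000 x'=3.6750 y'=2.6000

F_att = 1·(g−p) = 1·(-17,-4) = (-17.0000,-4.0000)
o1: d²=4 ≤ ρ²=36; F_rep = 30·(2,0)/4² = (3.7500,0.0000)
o2: d²=180 > ρ²=36 → inactive
o3: d²=169 > ρ²=36 → inactive
F = F_att + ΣF_rep = (-13.2500,-4.0000)
p' = p + 1/10·F = (3.6750,2.6000)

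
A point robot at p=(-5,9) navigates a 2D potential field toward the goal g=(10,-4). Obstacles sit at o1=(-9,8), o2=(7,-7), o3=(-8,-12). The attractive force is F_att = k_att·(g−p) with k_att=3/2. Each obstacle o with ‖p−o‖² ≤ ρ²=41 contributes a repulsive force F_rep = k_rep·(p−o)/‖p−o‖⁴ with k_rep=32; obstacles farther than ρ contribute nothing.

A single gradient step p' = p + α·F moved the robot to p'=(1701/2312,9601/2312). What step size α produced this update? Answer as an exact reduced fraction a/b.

F_att = 3/2·(g−p) = 3/2·(15,-13) = (22.5000,-19.5000)
o1: d²=17 ≤ ρ²=41; F_rep = 32·(4,1)/17² = (0.4429,0.1107)
o2: d²=400 > ρ²=41 → inactive
o3: d²=450 > ρ²=41 → inactive
F = F_att + ΣF_rep = (22.9429,-19.3893)
Δp = p'−p = (5.7357,-4.8473); α = Δx/Fx = (13261/2312) / (13261/578) = 1/4
check: Δy/Fy = (-11207/2312) / (-11207/578) = 1/4 ✓

α = 1/4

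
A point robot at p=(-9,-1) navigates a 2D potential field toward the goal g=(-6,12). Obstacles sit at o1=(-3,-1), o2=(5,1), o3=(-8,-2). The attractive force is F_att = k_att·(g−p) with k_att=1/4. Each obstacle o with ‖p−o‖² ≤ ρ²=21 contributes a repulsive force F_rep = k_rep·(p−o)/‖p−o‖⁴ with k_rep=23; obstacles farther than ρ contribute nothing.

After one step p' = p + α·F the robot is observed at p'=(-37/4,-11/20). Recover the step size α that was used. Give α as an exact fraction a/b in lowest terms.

α = 1/20

F_att = 1/4·(g−p) = 1/4·(3,13) = (0.7500,3.2500)
o1: d²=36 > ρ²=21 → inactive
o2: d²=200 > ρ²=21 → inactive
o3: d²=2 ≤ ρ²=21; F_rep = 23·(-1,1)/2² = (-5.7500,5.7500)
F = F_att + ΣF_rep = (-5.0000,9.0000)
Δp = p'−p = (-0.2500,0.4500); α = Δx/Fx = (-1/4) / (-5) = 1/20
check: Δy/Fy = (9/20) / (9) = 1/20 ✓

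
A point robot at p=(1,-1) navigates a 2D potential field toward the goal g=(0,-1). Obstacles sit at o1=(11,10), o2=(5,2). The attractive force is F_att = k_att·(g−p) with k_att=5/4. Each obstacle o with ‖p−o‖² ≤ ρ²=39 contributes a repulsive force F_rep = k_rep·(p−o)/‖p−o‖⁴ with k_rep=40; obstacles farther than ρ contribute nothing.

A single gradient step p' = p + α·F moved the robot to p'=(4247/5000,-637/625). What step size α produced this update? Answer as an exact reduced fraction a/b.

F_att = 5/4·(g−p) = 5/4·(-1,0) = (-1.2500,0.0000)
o1: d²=221 > ρ²=39 → inactive
o2: d²=25 ≤ ρ²=39; F_rep = 40·(-4,-3)/25² = (-0.2560,-0.1920)
F = F_att + ΣF_rep = (-1.5060,-0.1920)
Δp = p'−p = (-0.1506,-0.0192); α = Δx/Fx = (-753/5000) / (-753/500) = 1/10
check: Δy/Fy = (-12/625) / (-24/125) = 1/10 ✓

α = 1/10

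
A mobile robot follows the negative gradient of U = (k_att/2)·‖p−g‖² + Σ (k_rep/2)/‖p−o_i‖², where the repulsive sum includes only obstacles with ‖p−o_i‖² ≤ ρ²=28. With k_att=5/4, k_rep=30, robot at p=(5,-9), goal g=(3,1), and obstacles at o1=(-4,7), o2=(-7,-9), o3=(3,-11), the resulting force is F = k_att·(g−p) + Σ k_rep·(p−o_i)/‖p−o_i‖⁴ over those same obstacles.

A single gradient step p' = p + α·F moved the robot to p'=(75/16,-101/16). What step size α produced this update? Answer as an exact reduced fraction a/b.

F_att = 5/4·(g−p) = 5/4·(-2,10) = (-2.5000,12.5000)
o1: d²=337 > ρ²=28 → inactive
o2: d²=144 > ρ²=28 → inactive
o3: d²=8 ≤ ρ²=28; F_rep = 30·(2,2)/8² = (0.9375,0.9375)
F = F_att + ΣF_rep = (-1.5625,13.4375)
Δp = p'−p = (-0.3125,2.6875); α = Δx/Fx = (-5/16) / (-25/16) = 1/5
check: Δy/Fy = (43/16) / (215/16) = 1/5 ✓

α = 1/5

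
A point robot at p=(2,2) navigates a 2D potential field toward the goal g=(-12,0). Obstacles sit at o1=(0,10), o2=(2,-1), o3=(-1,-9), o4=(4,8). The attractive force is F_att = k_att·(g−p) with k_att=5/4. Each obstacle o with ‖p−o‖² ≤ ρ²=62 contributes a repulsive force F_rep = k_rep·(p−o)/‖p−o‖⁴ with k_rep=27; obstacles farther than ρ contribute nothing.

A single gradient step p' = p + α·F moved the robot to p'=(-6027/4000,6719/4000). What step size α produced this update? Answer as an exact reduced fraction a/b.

F_att = 5/4·(g−p) = 5/4·(-14,-2) = (-17.5000,-2.5000)
o1: d²=68 > ρ²=62 → inactive
o2: d²=9 ≤ ρ²=62; F_rep = 27·(0,3)/9² = (0.0000,1.0000)
o3: d²=130 > ρ²=62 → inactive
o4: d²=40 ≤ ρ²=62; F_rep = 27·(-2,-6)/40² = (-0.0338,-0.1013)
F = F_att + ΣF_rep = (-17.5338,-1.6013)
Δp = p'−p = (-3.5067,-0.3202); α = Δx/Fx = (-14027/4000) / (-14027/800) = 1/5
check: Δy/Fy = (-1281/4000) / (-1281/800) = 1/5 ✓

α = 1/5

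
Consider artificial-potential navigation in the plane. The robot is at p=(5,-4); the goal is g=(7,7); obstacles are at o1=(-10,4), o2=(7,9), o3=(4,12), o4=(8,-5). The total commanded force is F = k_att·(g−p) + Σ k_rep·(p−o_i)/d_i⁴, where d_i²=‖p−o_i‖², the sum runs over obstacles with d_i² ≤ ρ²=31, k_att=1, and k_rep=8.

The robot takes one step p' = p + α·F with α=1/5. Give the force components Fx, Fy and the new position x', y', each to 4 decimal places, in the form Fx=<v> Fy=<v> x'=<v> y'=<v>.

F_att = 1·(g−p) = 1·(2,11) = (2.0000,11.0000)
o1: d²=289 > ρ²=31 → inactive
o2: d²=173 > ρ²=31 → inactive
o3: d²=257 > ρ²=31 → inactive
o4: d²=10 ≤ ρ²=31; F_rep = 8·(-3,1)/10² = (-0.2400,0.0800)
F = F_att + ΣF_rep = (1.7600,11.0800)
p' = p + 1/5·F = (5.3520,-1.7840)

Fx=1.7600 Fy=11.0800 x'=5.3520 y'=-1.7840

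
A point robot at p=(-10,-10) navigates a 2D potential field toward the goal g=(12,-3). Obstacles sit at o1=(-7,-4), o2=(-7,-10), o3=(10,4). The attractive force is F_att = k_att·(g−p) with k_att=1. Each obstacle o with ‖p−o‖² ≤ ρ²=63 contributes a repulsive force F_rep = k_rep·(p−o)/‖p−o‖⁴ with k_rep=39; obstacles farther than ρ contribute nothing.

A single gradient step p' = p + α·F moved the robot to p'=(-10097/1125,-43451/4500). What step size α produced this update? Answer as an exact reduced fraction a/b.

α = 1/20

F_att = 1·(g−p) = 1·(22,7) = (22.0000,7.0000)
o1: d²=45 ≤ ρ²=63; F_rep = 39·(-3,-6)/45² = (-0.0578,-0.1156)
o2: d²=9 ≤ ρ²=63; F_rep = 39·(-3,0)/9² = (-1.4444,0.0000)
o3: d²=596 > ρ²=63 → inactive
F = F_att + ΣF_rep = (20.4978,6.8844)
Δp = p'−p = (1.0249,0.3442); α = Δx/Fx = (1153/1125) / (4612/225) = 1/20
check: Δy/Fy = (1549/4500) / (1549/225) = 1/20 ✓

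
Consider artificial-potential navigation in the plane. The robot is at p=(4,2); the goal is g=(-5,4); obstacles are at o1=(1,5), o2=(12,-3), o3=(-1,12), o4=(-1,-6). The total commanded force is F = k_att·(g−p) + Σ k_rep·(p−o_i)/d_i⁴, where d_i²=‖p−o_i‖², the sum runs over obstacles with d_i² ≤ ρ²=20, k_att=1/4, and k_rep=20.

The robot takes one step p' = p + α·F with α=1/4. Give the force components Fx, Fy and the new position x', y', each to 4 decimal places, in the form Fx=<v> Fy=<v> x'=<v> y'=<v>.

F_att = 1/4·(g−p) = 1/4·(-9,2) = (-2.2500,0.5000)
o1: d²=18 ≤ ρ²=20; F_rep = 20·(3,-3)/18² = (0.1852,-0.1852)
o2: d²=89 > ρ²=20 → inactive
o3: d²=125 > ρ²=20 → inactive
o4: d²=89 > ρ²=20 → inactive
F = F_att + ΣF_rep = (-2.0648,0.3148)
p' = p + 1/4·F = (3.4838,2.0787)

Fx=-2.0648 Fy=0.3148 x'=3.4838 y'=2.0787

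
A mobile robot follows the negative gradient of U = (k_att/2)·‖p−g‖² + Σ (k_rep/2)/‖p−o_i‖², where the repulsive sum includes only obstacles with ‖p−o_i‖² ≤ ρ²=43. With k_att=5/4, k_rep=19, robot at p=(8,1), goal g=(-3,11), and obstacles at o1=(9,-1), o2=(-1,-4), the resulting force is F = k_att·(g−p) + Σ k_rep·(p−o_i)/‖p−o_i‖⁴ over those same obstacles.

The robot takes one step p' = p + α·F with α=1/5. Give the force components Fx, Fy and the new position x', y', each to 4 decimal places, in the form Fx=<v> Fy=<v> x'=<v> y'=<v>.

Fx=-14.5100 Fy=14.0200 x'=5.0980 y'=3.8040

F_att = 5/4·(g−p) = 5/4·(-11,10) = (-13.7500,12.5000)
o1: d²=5 ≤ ρ²=43; F_rep = 19·(-1,2)/5² = (-0.7600,1.5200)
o2: d²=106 > ρ²=43 → inactive
F = F_att + ΣF_rep = (-14.5100,14.0200)
p' = p + 1/5·F = (5.0980,3.8040)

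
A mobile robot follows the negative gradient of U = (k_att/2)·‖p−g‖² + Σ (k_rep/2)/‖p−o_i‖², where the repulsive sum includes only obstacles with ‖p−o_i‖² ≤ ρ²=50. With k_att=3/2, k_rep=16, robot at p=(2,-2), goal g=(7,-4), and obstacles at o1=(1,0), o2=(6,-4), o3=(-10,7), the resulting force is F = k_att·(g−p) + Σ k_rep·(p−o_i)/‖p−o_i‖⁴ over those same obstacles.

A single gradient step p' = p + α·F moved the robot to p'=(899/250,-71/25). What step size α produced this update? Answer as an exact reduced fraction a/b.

α = 1/5

F_att = 3/2·(g−p) = 3/2·(5,-2) = (7.5000,-3.0000)
o1: d²=5 ≤ ρ²=50; F_rep = 16·(1,-2)/5² = (0.6400,-1.2800)
o2: d²=20 ≤ ρ²=50; F_rep = 16·(-4,2)/20² = (-0.1600,0.0800)
o3: d²=225 > ρ²=50 → inactive
F = F_att + ΣF_rep = (7.9800,-4.2000)
Δp = p'−p = (1.5960,-0.8400); α = Δx/Fx = (399/250) / (399/50) = 1/5
check: Δy/Fy = (-21/25) / (-21/5) = 1/5 ✓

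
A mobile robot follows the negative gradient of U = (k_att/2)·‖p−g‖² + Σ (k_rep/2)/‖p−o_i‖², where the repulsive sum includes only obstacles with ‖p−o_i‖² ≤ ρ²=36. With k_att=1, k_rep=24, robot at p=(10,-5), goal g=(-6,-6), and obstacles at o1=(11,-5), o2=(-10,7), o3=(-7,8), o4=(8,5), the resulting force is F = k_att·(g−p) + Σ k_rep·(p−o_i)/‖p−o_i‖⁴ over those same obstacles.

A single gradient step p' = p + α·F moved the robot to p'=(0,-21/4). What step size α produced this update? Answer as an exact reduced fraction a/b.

α = 1/4

F_att = 1·(g−p) = 1·(-16,-1) = (-16.0000,-1.0000)
o1: d²=1 ≤ ρ²=36; F_rep = 24·(-1,0)/1² = (-24.0000,0.0000)
o2: d²=544 > ρ²=36 → inactive
o3: d²=458 > ρ²=36 → inactive
o4: d²=104 > ρ²=36 → inactive
F = F_att + ΣF_rep = (-40.0000,-1.0000)
Δp = p'−p = (-10.0000,-0.2500); α = Δx/Fx = (-10) / (-40) = 1/4
check: Δy/Fy = (-1/4) / (-1) = 1/4 ✓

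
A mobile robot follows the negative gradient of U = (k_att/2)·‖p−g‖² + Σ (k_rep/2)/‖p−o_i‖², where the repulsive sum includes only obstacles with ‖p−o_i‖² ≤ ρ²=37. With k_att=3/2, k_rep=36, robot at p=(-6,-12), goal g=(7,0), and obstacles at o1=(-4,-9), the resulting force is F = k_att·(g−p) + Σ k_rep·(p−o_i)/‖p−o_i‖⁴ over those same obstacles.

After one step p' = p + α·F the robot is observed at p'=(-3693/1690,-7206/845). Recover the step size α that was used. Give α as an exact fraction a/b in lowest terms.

α = 1/5

F_att = 3/2·(g−p) = 3/2·(13,12) = (19.5000,18.0000)
o1: d²=13 ≤ ρ²=37; F_rep = 36·(-2,-3)/13² = (-0.4260,-0.6391)
F = F_att + ΣF_rep = (19.0740,17.3609)
Δp = p'−p = (3.8148,3.4722); α = Δx/Fx = (6447/1690) / (6447/338) = 1/5
check: Δy/Fy = (2934/845) / (2934/169) = 1/5 ✓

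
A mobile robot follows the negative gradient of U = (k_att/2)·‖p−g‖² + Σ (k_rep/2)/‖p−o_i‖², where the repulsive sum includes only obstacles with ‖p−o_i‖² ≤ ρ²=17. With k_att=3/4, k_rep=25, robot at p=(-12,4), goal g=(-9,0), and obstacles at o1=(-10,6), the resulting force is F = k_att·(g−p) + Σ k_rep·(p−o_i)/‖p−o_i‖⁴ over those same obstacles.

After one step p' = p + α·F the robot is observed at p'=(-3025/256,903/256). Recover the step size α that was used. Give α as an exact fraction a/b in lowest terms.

F_att = 3/4·(g−p) = 3/4·(3,-4) = (2.2500,-3.0000)
o1: d²=8 ≤ ρ²=17; F_rep = 25·(-2,-2)/8² = (-0.7812,-0.7812)
F = F_att + ΣF_rep = (1.4688,-3.7812)
Δp = p'−p = (0.1836,-0.4727); α = Δx/Fx = (47/256) / (47/32) = 1/8
check: Δy/Fy = (-121/256) / (-121/32) = 1/8 ✓

α = 1/8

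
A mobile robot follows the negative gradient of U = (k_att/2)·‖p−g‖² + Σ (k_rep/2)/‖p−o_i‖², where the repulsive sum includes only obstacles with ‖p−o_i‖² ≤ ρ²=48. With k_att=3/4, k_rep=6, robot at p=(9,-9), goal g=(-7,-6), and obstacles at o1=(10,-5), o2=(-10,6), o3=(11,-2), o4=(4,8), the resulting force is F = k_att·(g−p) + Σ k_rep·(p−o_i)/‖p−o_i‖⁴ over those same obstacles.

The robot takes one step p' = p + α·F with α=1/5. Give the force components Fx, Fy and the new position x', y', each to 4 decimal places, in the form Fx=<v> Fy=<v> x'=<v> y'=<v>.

Fx=-12.0208 Fy=2.1670 x'=6.5958 y'=-8.5666

F_att = 3/4·(g−p) = 3/4·(-16,3) = (-12.0000,2.2500)
o1: d²=17 ≤ ρ²=48; F_rep = 6·(-1,-4)/17² = (-0.0208,-0.0830)
o2: d²=586 > ρ²=48 → inactive
o3: d²=53 > ρ²=48 → inactive
o4: d²=314 > ρ²=48 → inactive
F = F_att + ΣF_rep = (-12.0208,2.1670)
p' = p + 1/5·F = (6.5958,-8.5666)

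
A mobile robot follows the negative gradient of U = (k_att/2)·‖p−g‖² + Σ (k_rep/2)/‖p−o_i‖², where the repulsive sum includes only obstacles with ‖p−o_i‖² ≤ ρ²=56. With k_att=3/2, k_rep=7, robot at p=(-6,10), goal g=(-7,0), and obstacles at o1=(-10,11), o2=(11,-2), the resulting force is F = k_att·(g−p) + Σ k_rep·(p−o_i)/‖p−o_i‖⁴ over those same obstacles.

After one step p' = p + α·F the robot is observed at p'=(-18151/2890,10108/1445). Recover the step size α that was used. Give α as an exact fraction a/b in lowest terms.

α = 1/5

F_att = 3/2·(g−p) = 3/2·(-1,-10) = (-1.5000,-15.0000)
o1: d²=17 ≤ ρ²=56; F_rep = 7·(4,-1)/17² = (0.0969,-0.0242)
o2: d²=433 > ρ²=56 → inactive
F = F_att + ΣF_rep = (-1.4031,-15.0242)
Δp = p'−p = (-0.2806,-3.0048); α = Δx/Fx = (-811/2890) / (-811/578) = 1/5
check: Δy/Fy = (-4342/1445) / (-4342/289) = 1/5 ✓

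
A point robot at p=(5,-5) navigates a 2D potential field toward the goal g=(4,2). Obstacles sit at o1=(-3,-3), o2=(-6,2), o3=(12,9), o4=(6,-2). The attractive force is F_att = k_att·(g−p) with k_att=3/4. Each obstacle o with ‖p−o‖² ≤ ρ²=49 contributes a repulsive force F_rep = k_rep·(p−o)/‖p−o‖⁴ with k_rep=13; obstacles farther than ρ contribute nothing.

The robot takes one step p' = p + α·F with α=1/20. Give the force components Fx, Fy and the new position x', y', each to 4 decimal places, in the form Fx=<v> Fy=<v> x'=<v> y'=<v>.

F_att = 3/4·(g−p) = 3/4·(-1,7) = (-0.7500,5.2500)
o1: d²=68 > ρ²=49 → inactive
o2: d²=170 > ρ²=49 → inactive
o3: d²=245 > ρ²=49 → inactive
o4: d²=10 ≤ ρ²=49; F_rep = 13·(-1,-3)/10² = (-0.1300,-0.3900)
F = F_att + ΣF_rep = (-0.8800,4.8600)
p' = p + 1/20·F = (4.9560,-4.7570)

Fx=-0.8800 Fy=4.8600 x'=4.9560 y'=-4.7570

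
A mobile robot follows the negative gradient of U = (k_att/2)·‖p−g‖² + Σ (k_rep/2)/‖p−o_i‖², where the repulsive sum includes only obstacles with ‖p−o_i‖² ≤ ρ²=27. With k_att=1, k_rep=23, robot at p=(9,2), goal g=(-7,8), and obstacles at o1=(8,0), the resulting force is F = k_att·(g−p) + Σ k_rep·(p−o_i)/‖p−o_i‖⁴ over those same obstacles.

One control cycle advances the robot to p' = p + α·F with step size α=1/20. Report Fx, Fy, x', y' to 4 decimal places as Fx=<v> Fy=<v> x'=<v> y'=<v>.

F_att = 1·(g−p) = 1·(-16,6) = (-16.0000,6.0000)
o1: d²=5 ≤ ρ²=27; F_rep = 23·(1,2)/5² = (0.9200,1.8400)
F = F_att + ΣF_rep = (-15.0800,7.8400)
p' = p + 1/20·F = (8.2460,2.3920)

Fx=-15.0800 Fy=7.8400 x'=8.2460 y'=2.3920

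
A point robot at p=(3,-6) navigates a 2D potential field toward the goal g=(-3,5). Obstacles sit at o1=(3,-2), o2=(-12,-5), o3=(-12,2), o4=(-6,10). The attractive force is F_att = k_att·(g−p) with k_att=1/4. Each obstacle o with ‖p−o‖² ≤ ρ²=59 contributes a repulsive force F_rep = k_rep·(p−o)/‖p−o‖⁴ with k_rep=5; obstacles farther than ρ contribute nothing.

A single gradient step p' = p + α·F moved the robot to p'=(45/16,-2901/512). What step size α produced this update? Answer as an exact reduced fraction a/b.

α = 1/8

F_att = 1/4·(g−p) = 1/4·(-6,11) = (-1.5000,2.7500)
o1: d²=16 ≤ ρ²=59; F_rep = 5·(0,-4)/16² = (0.0000,-0.0781)
o2: d²=226 > ρ²=59 → inactive
o3: d²=289 > ρ²=59 → inactive
o4: d²=337 > ρ²=59 → inactive
F = F_att + ΣF_rep = (-1.5000,2.6719)
Δp = p'−p = (-0.1875,0.3340); α = Δx/Fx = (-3/16) / (-3/2) = 1/8
check: Δy/Fy = (171/512) / (171/64) = 1/8 ✓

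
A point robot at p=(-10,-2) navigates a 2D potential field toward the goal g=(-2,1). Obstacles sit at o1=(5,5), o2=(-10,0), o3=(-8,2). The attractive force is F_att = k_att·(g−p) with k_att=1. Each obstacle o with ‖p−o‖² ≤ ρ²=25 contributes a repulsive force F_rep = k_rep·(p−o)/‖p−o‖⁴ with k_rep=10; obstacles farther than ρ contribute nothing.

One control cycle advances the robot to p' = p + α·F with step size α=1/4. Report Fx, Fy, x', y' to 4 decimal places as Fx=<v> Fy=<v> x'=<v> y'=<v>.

F_att = 1·(g−p) = 1·(8,3) = (8.0000,3.0000)
o1: d²=274 > ρ²=25 → inactive
o2: d²=4 ≤ ρ²=25; F_rep = 10·(0,-2)/4² = (0.0000,-1.2500)
o3: d²=20 ≤ ρ²=25; F_rep = 10·(-2,-4)/20² = (-0.0500,-0.1000)
F = F_att + ΣF_rep = (7.9500,1.6500)
p' = p + 1/4·F = (-8.0125,-1.5875)

Fx=7.9500 Fy=1.6500 x'=-8.0125 y'=-1.5875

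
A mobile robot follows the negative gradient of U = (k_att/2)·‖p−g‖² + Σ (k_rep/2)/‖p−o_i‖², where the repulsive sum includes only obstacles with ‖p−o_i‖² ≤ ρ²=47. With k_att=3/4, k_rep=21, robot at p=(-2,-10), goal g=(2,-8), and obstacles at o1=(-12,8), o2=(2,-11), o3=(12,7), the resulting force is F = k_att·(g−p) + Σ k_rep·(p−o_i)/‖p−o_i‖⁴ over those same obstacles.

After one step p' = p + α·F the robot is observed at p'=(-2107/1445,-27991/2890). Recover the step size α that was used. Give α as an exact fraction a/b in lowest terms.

F_att = 3/4·(g−p) = 3/4·(4,2) = (3.0000,1.5000)
o1: d²=424 > ρ²=47 → inactive
o2: d²=17 ≤ ρ²=47; F_rep = 21·(-4,1)/17² = (-0.2907,0.0727)
o3: d²=485 > ρ²=47 → inactive
F = F_att + ΣF_rep = (2.7093,1.5727)
Δp = p'−p = (0.5419,0.3145); α = Δx/Fx = (783/1445) / (783/289) = 1/5
check: Δy/Fy = (909/2890) / (909/578) = 1/5 ✓

α = 1/5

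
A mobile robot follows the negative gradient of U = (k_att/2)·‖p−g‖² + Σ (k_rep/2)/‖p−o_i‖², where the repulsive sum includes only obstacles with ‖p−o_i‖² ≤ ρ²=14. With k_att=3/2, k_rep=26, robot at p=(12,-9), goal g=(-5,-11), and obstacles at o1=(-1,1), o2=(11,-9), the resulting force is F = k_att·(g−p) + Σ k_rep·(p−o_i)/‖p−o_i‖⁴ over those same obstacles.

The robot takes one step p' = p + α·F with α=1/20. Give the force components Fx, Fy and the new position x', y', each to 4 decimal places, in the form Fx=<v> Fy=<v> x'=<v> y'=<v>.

F_att = 3/2·(g−p) = 3/2·(-17,-2) = (-25.5000,-3.0000)
o1: d²=269 > ρ²=14 → inactive
o2: d²=1 ≤ ρ²=14; F_rep = 26·(1,0)/1² = (26.0000,0.0000)
F = F_att + ΣF_rep = (0.5000,-3.0000)
p' = p + 1/20·F = (12.0250,-9.1500)

Fx=0.5000 Fy=-3.0000 x'=12.0250 y'=-9.1500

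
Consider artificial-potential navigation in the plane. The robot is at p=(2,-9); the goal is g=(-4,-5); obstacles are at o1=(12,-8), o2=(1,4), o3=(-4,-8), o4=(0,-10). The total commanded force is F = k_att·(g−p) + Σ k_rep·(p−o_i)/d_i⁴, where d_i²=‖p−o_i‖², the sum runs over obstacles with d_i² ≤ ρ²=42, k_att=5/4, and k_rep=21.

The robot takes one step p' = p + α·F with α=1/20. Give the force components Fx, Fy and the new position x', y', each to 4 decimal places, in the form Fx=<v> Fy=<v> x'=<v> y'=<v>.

Fx=-5.7280 Fy=5.8247 x'=1.7136 y'=-8.7088

F_att = 5/4·(g−p) = 5/4·(-6,4) = (-7.5000,5.0000)
o1: d²=101 > ρ²=42 → inactive
o2: d²=170 > ρ²=42 → inactive
o3: d²=37 ≤ ρ²=42; F_rep = 21·(6,-1)/37² = (0.0920,-0.0153)
o4: d²=5 ≤ ρ²=42; F_rep = 21·(2,1)/5² = (1.6800,0.8400)
F = F_att + ΣF_rep = (-5.7280,5.8247)
p' = p + 1/20·F = (1.7136,-8.7088)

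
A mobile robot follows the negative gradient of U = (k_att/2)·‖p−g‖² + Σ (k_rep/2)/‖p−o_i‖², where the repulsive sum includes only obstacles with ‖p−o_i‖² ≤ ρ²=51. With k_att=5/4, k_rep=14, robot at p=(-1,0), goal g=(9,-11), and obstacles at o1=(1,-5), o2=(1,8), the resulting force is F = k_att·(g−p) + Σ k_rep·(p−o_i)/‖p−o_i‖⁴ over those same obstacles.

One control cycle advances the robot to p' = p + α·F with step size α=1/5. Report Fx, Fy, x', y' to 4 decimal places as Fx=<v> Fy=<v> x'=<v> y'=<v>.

F_att = 5/4·(g−p) = 5/4·(10,-11) = (12.5000,-13.7500)
o1: d²=29 ≤ ρ²=51; F_rep = 14·(-2,5)/29² = (-0.0333,0.0832)
o2: d²=68 > ρ²=51 → inactive
F = F_att + ΣF_rep = (12.4667,-13.6668)
p' = p + 1/5·F = (1.4933,-2.7334)

Fx=12.4667 Fy=-13.6668 x'=1.4933 y'=-2.7334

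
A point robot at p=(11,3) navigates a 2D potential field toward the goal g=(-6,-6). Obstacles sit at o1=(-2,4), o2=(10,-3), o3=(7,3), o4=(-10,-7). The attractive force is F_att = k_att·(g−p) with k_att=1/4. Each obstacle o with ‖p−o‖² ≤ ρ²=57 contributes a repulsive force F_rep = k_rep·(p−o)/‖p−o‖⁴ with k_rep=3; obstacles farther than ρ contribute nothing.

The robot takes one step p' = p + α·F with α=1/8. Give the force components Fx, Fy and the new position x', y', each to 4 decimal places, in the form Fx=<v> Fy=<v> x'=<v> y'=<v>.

F_att = 1/4·(g−p) = 1/4·(-17,-9) = (-4.2500,-2.2500)
o1: d²=170 > ρ²=57 → inactive
o2: d²=37 ≤ ρ²=57; F_rep = 3·(1,6)/37² = (0.0022,0.0131)
o3: d²=16 ≤ ρ²=57; F_rep = 3·(4,0)/16² = (0.0469,0.0000)
o4: d²=541 > ρ²=57 → inactive
F = F_att + ΣF_rep = (-4.2009,-2.2369)
p' = p + 1/8·F = (10.4749,2.7204)

Fx=-4.2009 Fy=-2.2369 x'=10.4749 y'=2.7204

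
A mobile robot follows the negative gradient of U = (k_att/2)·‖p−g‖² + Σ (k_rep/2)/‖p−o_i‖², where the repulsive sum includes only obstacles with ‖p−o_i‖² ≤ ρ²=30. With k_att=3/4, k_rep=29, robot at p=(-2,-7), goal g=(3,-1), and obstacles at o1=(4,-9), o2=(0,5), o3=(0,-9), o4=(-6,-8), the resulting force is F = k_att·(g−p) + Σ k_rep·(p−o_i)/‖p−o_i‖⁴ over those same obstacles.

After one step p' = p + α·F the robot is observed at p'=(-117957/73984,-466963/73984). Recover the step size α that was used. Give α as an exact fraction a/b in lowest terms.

F_att = 3/4·(g−p) = 3/4·(5,6) = (3.7500,4.5000)
o1: d²=40 > ρ²=30 → inactive
o2: d²=148 > ρ²=30 → inactive
o3: d²=8 ≤ ρ²=30; F_rep = 29·(-2,2)/8² = (-0.9062,0.9062)
o4: d²=17 ≤ ρ²=30; F_rep = 29·(4,1)/17² = (0.4014,0.1003)
F = F_att + ΣF_rep = (3.2451,5.5066)
Δp = p'−p = (0.4056,0.6883); α = Δx/Fx = (30011/73984) / (30011/9248) = 1/8
check: Δy/Fy = (50925/73984) / (50925/9248) = 1/8 ✓

α = 1/8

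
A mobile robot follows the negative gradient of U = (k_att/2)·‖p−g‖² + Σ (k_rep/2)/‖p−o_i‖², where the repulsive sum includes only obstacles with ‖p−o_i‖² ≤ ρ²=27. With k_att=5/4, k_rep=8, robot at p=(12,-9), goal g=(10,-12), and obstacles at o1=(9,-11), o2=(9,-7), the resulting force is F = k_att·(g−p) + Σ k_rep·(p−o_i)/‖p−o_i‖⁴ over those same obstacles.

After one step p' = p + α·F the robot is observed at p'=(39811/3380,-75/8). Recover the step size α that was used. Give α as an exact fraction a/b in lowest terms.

F_att = 5/4·(g−p) = 5/4·(-2,-3) = (-2.5000,-3.7500)
o1: d²=13 ≤ ρ²=27; F_rep = 8·(3,2)/13² = (0.1420,0.0947)
o2: d²=13 ≤ ρ²=27; F_rep = 8·(3,-2)/13² = (0.1420,-0.0947)
F = F_att + ΣF_rep = (-2.2160,-3.7500)
Δp = p'−p = (-0.2216,-0.3750); α = Δx/Fx = (-749/3380) / (-749/338) = 1/10
check: Δy/Fy = (-3/8) / (-15/4) = 1/10 ✓

α = 1/10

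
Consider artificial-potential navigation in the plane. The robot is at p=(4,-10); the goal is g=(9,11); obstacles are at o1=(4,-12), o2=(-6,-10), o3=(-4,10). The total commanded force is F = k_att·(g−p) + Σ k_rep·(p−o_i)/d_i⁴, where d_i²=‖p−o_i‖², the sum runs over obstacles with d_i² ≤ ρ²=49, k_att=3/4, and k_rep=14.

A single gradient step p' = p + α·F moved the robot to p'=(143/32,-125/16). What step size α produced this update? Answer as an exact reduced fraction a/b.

F_att = 3/4·(g−p) = 3/4·(5,21) = (3.7500,15.7500)
o1: d²=4 ≤ ρ²=49; F_rep = 14·(0,2)/4² = (0.0000,1.7500)
o2: d²=100 > ρ²=49 → inactive
o3: d²=464 > ρ²=49 → inactive
F = F_att + ΣF_rep = (3.7500,17.5000)
Δp = p'−p = (0.4688,2.1875); α = Δx/Fx = (15/32) / (15/4) = 1/8
check: Δy/Fy = (35/16) / (35/2) = 1/8 ✓

α = 1/8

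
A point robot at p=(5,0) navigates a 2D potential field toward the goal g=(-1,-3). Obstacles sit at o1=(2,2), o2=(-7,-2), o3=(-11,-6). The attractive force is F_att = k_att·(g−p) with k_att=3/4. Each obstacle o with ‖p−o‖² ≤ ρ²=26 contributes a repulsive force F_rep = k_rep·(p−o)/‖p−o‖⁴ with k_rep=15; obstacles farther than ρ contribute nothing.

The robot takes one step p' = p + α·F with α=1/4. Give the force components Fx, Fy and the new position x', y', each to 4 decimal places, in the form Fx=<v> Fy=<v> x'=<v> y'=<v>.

F_att = 3/4·(g−p) = 3/4·(-6,-3) = (-4.5000,-2.2500)
o1: d²=13 ≤ ρ²=26; F_rep = 15·(3,-2)/13² = (0.2663,-0.1775)
o2: d²=148 > ρ²=26 → inactive
o3: d²=292 > ρ²=26 → inactive
F = F_att + ΣF_rep = (-4.2337,-2.4275)
p' = p + 1/4·F = (3.9416,-0.6069)

Fx=-4.2337 Fy=-2.4275 x'=3.9416 y'=-0.6069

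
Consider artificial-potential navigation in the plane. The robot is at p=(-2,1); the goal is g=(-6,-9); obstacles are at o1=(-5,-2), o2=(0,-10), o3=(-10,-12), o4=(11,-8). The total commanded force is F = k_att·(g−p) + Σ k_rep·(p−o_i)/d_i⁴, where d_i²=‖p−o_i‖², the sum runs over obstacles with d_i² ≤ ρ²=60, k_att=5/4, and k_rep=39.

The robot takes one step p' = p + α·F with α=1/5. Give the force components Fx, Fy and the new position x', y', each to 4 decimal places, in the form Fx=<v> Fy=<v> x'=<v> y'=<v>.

F_att = 5/4·(g−p) = 5/4·(-4,-10) = (-5.0000,-12.5000)
o1: d²=18 ≤ ρ²=60; F_rep = 39·(3,3)/18² = (0.3611,0.3611)
o2: d²=125 > ρ²=60 → inactive
o3: d²=233 > ρ²=60 → inactive
o4: d²=250 > ρ²=60 → inactive
F = F_att + ΣF_rep = (-4.6389,-12.1389)
p' = p + 1/5·F = (-2.9278,-1.4278)

Fx=-4.6389 Fy=-12.1389 x'=-2.9278 y'=-1.4278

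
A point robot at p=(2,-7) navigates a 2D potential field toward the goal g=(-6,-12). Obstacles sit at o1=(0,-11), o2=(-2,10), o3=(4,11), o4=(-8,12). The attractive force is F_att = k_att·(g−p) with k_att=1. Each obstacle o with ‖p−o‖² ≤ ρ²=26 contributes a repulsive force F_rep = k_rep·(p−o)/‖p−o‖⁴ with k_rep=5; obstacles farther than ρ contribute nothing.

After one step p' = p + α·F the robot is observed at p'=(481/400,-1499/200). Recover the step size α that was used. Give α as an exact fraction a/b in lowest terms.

F_att = 1·(g−p) = 1·(-8,-5) = (-8.0000,-5.0000)
o1: d²=20 ≤ ρ²=26; F_rep = 5·(2,4)/20² = (0.0250,0.0500)
o2: d²=305 > ρ²=26 → inactive
o3: d²=328 > ρ²=26 → inactive
o4: d²=461 > ρ²=26 → inactive
F = F_att + ΣF_rep = (-7.9750,-4.9500)
Δp = p'−p = (-0.7975,-0.4950); α = Δx/Fx = (-319/400) / (-319/40) = 1/10
check: Δy/Fy = (-99/200) / (-99/20) = 1/10 ✓

α = 1/10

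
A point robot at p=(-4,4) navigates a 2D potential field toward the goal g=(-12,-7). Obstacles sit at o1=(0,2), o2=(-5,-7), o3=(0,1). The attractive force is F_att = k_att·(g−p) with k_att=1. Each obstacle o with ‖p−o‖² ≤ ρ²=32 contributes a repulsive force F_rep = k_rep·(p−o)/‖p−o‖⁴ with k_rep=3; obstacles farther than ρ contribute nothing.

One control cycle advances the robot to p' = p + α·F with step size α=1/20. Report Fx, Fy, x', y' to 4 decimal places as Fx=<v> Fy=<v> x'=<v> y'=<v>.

F_att = 1·(g−p) = 1·(-8,-11) = (-8.0000,-11.0000)
o1: d²=20 ≤ ρ²=32; F_rep = 3·(-4,2)/20² = (-0.0300,0.0150)
o2: d²=122 > ρ²=32 → inactive
o3: d²=25 ≤ ρ²=32; F_rep = 3·(-4,3)/25² = (-0.0192,0.0144)
F = F_att + ΣF_rep = (-8.0492,-10.9706)
p' = p + 1/20·F = (-4.4025,3.4515)

Fx=-8.0492 Fy=-10.9706 x'=-4.4025 y'=3.4515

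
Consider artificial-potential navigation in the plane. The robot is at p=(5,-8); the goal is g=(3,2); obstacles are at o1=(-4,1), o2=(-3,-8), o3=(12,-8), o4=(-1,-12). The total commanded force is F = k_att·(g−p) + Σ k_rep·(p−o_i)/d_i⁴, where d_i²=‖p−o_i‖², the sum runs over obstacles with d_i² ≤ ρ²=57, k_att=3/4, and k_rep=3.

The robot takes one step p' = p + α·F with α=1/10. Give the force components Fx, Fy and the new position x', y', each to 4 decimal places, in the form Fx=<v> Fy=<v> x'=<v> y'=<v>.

Fx=-1.5021 Fy=7.5044 x'=4.8498 y'=-7.2496

F_att = 3/4·(g−p) = 3/4·(-2,10) = (-1.5000,7.5000)
o1: d²=162 > ρ²=57 → inactive
o2: d²=64 > ρ²=57 → inactive
o3: d²=49 ≤ ρ²=57; F_rep = 3·(-7,0)/49² = (-0.0087,0.0000)
o4: d²=52 ≤ ρ²=57; F_rep = 3·(6,4)/52² = (0.0067,0.0044)
F = F_att + ΣF_rep = (-1.5021,7.5044)
p' = p + 1/10·F = (4.8498,-7.2496)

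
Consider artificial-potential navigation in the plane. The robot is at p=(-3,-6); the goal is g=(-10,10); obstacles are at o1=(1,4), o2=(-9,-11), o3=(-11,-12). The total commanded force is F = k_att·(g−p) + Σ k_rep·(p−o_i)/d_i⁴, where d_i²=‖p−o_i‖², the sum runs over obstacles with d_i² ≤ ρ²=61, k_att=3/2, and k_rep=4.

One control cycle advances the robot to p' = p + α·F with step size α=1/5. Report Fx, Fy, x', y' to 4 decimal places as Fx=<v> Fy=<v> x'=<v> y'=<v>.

Fx=-10.4936 Fy=24.0054 x'=-5.0987 y'=-1.1989

F_att = 3/2·(g−p) = 3/2·(-7,16) = (-10.5000,24.0000)
o1: d²=116 > ρ²=61 → inactive
o2: d²=61 ≤ ρ²=61; F_rep = 4·(6,5)/61² = (0.0064,0.0054)
o3: d²=100 > ρ²=61 → inactive
F = F_att + ΣF_rep = (-10.4936,24.0054)
p' = p + 1/5·F = (-5.0987,-1.1989)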